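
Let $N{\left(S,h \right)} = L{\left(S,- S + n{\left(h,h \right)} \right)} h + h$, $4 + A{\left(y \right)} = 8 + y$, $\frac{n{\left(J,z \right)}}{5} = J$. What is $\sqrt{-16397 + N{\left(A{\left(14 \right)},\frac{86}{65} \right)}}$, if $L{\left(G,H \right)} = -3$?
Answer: $\frac{i \sqrt{69288505}}{65} \approx 128.06 i$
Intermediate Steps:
$n{\left(J,z \right)} = 5 J$
$A{\left(y \right)} = 4 + y$ ($A{\left(y \right)} = -4 + \left(8 + y\right) = 4 + y$)
$N{\left(S,h \right)} = - 2 h$ ($N{\left(S,h \right)} = - 3 h + h = - 2 h$)
$\sqrt{-16397 + N{\left(A{\left(14 \right)},\frac{86}{65} \right)}} = \sqrt{-16397 - 2 \cdot \frac{86}{65}} = \sqrt{-16397 - 2 \cdot 86 \cdot \frac{1}{65}} = \sqrt{-16397 - \frac{172}{65}} = \sqrt{- \frac{1065977}{65}} = \frac{i \sqrt{69288505}}{65}$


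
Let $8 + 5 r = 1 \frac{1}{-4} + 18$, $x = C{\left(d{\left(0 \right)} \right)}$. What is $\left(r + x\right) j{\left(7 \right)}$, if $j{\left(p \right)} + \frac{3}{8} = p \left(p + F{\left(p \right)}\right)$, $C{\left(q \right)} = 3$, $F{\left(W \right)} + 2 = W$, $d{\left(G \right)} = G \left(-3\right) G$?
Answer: $\frac{66231}{160} \approx 413.94$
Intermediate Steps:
$d{\left(G \right)} = - 3 G^{2}$ ($d{\left(G \right)} = - 3 G G = - 3 G^{2}$)
$F{\left(W \right)} = -2 + W$
$j{\left(p \right)} = - \frac{3}{8} + p \left(-2 + 2 p\right)$ ($j{\left(p \right)} = - \frac{3}{8} + p \left(p + \left(-2 + p\right)\right) = - \frac{3}{8} + p \left(-2 + 2 p\right)$)
$x = 3$
$r = \frac{39}{20}$ ($r = - \frac{8}{5} + \frac{1 \frac{1}{-4} + 18}{5} = - \frac{8}{5} + \frac{1 \left(- \frac{1}{4}\right) + 18}{5} = - \frac{8}{5} + \frac{- \frac{1}{4} + 18}{5} = - \frac{8}{5} + \frac{1}{5} \cdot \frac{71}{4} = - \frac{8}{5} + \frac{71}{20} = \frac{39}{20} \approx 1.95$)
$\left(r + x\right) j{\left(7 \right)} = \left(\frac{39}{20} + 3\right) \left(- \frac{3}{8} - 14 + 2 \cdot 7^{2}\right) = \frac{99 \left(- \frac{3}{8} - 14 + 2 \cdot 49\right)}{20} = \frac{99 \left(- \frac{3}{8} - 14 + 98\right)}{20} = \frac{99}{20} \cdot \frac{669}{8} = \frac{66231}{160}$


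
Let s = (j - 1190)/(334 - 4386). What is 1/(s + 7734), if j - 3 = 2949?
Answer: 2026/15668203 ≈ 0.00012931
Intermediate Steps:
j = 2952 (j = 3 + 2949 = 2952)
s = -881/2026 (s = (2952 - 1190)/(334 - 4386) = 1762/(-4052) = 1762*(-1/4052) = -881/2026 ≈ -0.43485)
1/(s + 7734) = 1/(-881/2026 + 7734) = 1/(15668203/2026) = 2026/15668203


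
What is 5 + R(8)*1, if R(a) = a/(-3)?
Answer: 7/3 ≈ 2.3333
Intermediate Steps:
R(a) = -a/3 (R(a) = a*(-⅓) = -a/3)
5 + R(8)*1 = 5 - ⅓*8*1 = 5 - 8/3*1 = 5 - 8/3 = 7/3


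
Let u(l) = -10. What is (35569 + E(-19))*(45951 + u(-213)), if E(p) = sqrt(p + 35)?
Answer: 1634259193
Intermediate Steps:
E(p) = sqrt(35 + p)
(35569 + E(-19))*(45951 + u(-213)) = (35569 + sqrt(35 - 19))*(45951 - 10) = (35569 + sqrt(16))*45941 = (35569 + 4)*45941 = 35573*45941 = 1634259193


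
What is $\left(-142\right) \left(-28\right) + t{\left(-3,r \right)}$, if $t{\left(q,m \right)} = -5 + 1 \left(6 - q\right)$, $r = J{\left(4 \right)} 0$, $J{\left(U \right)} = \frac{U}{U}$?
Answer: $3980$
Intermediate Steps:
$J{\left(U \right)} = 1$
$r = 0$ ($r = 1 \cdot 0 = 0$)
$t{\left(q,m \right)} = 1 - q$ ($t{\left(q,m \right)} = -5 - \left(-6 + q\right) = 1 - q$)
$\left(-142\right) \left(-28\right) + t{\left(-3,r \right)} = \left(-142\right) \left(-28\right) + \left(1 - -3\right) = 3976 + \left(1 + 3\right) = 3976 + 4 = 3980$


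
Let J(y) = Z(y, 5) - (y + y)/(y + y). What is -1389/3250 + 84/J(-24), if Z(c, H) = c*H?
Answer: -441069/393250 ≈ -1.1216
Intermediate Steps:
Z(c, H) = H*c
J(y) = -1 + 5*y (J(y) = 5*y - (y + y)/(y + y) = 5*y - 2*y/(2*y) = 5*y - 2*y*1/(2*y) = 5*y - 1*1 = 5*y - 1 = -1 + 5*y)
-1389/3250 + 84/J(-24) = -1389/3250 + 84/(-1 + 5*(-24)) = -1389*1/3250 + 84/(-1 - 120) = -1389/3250 + 84/(-121) = -1389/3250 + 84*(-1/121) = -1389/3250 - 84/121 = -441069/393250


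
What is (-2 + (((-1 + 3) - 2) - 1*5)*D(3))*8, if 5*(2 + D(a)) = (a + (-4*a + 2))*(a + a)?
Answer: 400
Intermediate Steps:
D(a) = -2 + 2*a*(2 - 3*a)/5 (D(a) = -2 + ((a + (-4*a + 2))*(a + a))/5 = -2 + ((a + (2 - 4*a))*(2*a))/5 = -2 + ((2 - 3*a)*(2*a))/5 = -2 + (2*a*(2 - 3*a))/5 = -2 + 2*a*(2 - 3*a)/5)
(-2 + (((-1 + 3) - 2) - 1*5)*D(3))*8 = (-2 + (((-1 + 3) - 2) - 1*5)*(-2 - 6/5*3**2 + (4/5)*3))*8 = (-2 + ((2 - 2) - 5)*(-2 - 6/5*9 + 12/5))*8 = (-2 + (0 - 5)*(-2 - 54/5 + 12/5))*8 = (-2 - 5*(-52/5))*8 = (-2 + 52)*8 = 50*8 = 400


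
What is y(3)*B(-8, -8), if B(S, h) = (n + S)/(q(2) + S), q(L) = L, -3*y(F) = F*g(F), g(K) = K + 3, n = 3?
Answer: -5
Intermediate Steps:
g(K) = 3 + K
y(F) = -F*(3 + F)/3
B(S, h) = (3 + S)/(2 + S)
y(3)*B(-8, -8) = (-1/3*3*(3 + 3))*((3 - 8)/(2 - 8)) = (-1/3*3*6)*(-5/(-6)) = -(-1)*(-5) = -6*5/6 = -5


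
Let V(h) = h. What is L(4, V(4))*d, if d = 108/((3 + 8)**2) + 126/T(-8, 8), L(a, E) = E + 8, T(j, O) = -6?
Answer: -29196/121 ≈ -241.29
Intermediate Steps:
L(a, E) = 8 + E
d = -2433/121 (d = 108/((3 + 8)**2) + 126/(-6) = 108/(11**2) + 126*(-1/6) = 108/121 - 21 = -2433/121 ≈ -20.107)
L(4, V(4))*d = (8 + 4)*(-2433/121) = 12*(-2433/121) = -29196/121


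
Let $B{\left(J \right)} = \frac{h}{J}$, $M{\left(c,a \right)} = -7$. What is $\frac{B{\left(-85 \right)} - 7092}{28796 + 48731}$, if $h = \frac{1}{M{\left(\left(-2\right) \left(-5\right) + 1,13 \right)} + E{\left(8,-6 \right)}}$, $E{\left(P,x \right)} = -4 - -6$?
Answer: $- \frac{3014099}{32948975} \approx -0.091478$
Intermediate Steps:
$E{\left(P,x \right)} = 2$ ($E{\left(P,x \right)} = -4 + 6 = 2$)
$h = - \frac{1}{5}$ ($h = \frac{1}{-7 + 2} = \frac{1}{-5} = - \frac{1}{5} \approx -0.2$)
$B{\left(J \right)} = - \frac{1}{5 J}$
$\frac{B{\left(-85 \right)} - 7092}{28796 + 48731} = \frac{- \frac{1}{5 \left(-85\right)} - 7092}{28796 + 48731} = \frac{\left(- \frac{1}{5}\right) \left(- \frac{1}{85}\right) - 7092}{77527} = \left(\frac{1}{425} - 7092\right) \frac{1}{77527} = \left(- \frac{3014099}{425}\right) \frac{1}{77527} = - \frac{3014099}{32948975}$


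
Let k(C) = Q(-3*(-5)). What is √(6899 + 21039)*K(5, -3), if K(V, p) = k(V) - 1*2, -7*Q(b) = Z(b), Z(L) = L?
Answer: -29*√27938/7 ≈ -692.46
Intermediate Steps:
Q(b) = -b/7
k(C) = -15/7 (k(C) = -(-3)*(-5)/7 = -⅐*15 = -15/7)
K(V, p) = -29/7 (K(V, p) = -15/7 - 1*2 = -15/7 - 2 = -29/7)
√(6899 + 21039)*K(5, -3) = √(6899 + 21039)*(-29/7) = √27938*(-29/7) = -29*√27938/7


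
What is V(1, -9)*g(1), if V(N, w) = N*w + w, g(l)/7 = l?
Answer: -126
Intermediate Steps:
g(l) = 7*l
V(N, w) = w + N*w
V(1, -9)*g(1) = (-9*(1 + 1))*(7*1) = -9*2*7 = -18*7 = -126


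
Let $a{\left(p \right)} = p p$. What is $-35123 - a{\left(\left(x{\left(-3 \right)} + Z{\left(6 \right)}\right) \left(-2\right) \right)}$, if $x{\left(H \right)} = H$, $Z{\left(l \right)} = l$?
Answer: $-35159$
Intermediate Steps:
$a{\left(p \right)} = p^{2}$
$-35123 - a{\left(\left(x{\left(-3 \right)} + Z{\left(6 \right)}\right) \left(-2\right) \right)} = -35123 - \left(\left(-3 + 6\right) \left(-2\right)\right)^{2} = -35123 - \left(3 \left(-2\right)\right)^{2} = -35123 - \left(-6\right)^{2} = -35123 - 36 = -35159$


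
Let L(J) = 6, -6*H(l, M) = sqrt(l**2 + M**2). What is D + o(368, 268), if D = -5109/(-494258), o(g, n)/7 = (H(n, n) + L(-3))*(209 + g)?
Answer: 11977853481/494258 - 541226*sqrt(2)/3 ≈ -2.3090e+5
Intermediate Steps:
H(l, M) = -sqrt(M**2 + l**2)/6 (H(l, M) = -sqrt(l**2 + M**2)/6 = -sqrt(M**2 + l**2)/6)
o(g, n) = 7*(6 - sqrt(2)*sqrt(n**2)/6)*(209 + g) (o(g, n) = 7*((-sqrt(n**2 + n**2)/6 + 6)*(209 + g)) = 7*((-sqrt(2)*sqrt(n**2)/6 + 6)*(209 + g)) = 7*((6 - sqrt(2)*sqrt(n**2)/6)*(209 + g)) = 7*(6 - sqrt(2)*sqrt(n**2)/6)*(209 + g))
D = 5109/494258 (D = -5109*(-1/494258) = 5109/494258 ≈ 0.010337)
D + o(368, 268) = 5109/494258 + (8778 + 42*368 - 1463*sqrt(2)*sqrt(268**2)/6 - 7/6*368*sqrt(2)*sqrt(268**2)) = 5109/494258 + (8778 + 15456 - 1463*sqrt(2)*sqrt(71824)/6 - 7/6*368*sqrt(2)*sqrt(71824)) = 5109/494258 + (8778 + 15456 - 1463/6*sqrt(2)*268 - 7/6*368*sqrt(2)*268) = 5109/494258 + (8778 + 15456 - 196042*sqrt(2)/3 - 345184*sqrt(2)/3) = 5109/494258 + (24234 - 541226*sqrt(2)/3) = 11977853481/494258 - 541226*sqrt(2)/3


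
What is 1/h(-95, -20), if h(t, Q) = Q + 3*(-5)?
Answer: -1/35 ≈ -0.028571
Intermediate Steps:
h(t, Q) = -15 + Q (h(t, Q) = Q - 15 = -15 + Q)
1/h(-95, -20) = 1/(-15 - 20) = 1/(-35) = -1/35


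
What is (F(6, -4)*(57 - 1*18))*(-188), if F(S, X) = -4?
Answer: 29328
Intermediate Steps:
(F(6, -4)*(57 - 1*18))*(-188) = -4*(57 - 1*18)*(-188) = -4*(57 - 18)*(-188) = -4*39*(-188) = -156*(-188) = 29328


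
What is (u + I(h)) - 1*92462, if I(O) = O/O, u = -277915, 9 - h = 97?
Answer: -370376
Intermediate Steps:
h = -88 (h = 9 - 1*97 = 9 - 97 = -88)
I(O) = 1
(u + I(h)) - 1*92462 = (-277915 + 1) - 1*92462 = -277914 - 92462 = -370376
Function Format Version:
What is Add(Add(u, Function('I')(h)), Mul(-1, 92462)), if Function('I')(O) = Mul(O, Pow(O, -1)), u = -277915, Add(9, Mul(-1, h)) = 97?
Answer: -370376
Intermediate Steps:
h = -88 (h = Add(9, Mul(-1, 97)) = Add(9, -97) = -88)
Function('I')(O) = 1
Add(Add(u, Function('I')(h)), Mul(-1, 92462)) = Add(Add(-277915, 1), Mul(-1, 92462)) = Add(-277914, -92462) = -370376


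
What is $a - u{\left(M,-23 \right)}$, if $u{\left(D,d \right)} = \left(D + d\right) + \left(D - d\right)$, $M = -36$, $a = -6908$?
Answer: $-6836$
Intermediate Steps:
$u{\left(D,d \right)} = 2 D$
$a - u{\left(M,-23 \right)} = -6908 - 2 \left(-36\right) = -6908 - -72 = -6908 + 72 = -6836$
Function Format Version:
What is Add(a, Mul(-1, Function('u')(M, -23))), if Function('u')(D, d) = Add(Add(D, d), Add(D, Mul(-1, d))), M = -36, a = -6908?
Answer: -6836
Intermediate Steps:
Function('u')(D, d) = Mul(2, D)
Add(a, Mul(-1, Function('u')(M, -23))) = Add(-6908, Mul(-1, Mul(2, -36))) = Add(-6908, Mul(-1, -72)) = Add(-6908, 72) = -6836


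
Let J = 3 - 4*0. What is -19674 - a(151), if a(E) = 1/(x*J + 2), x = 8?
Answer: -511525/26 ≈ -19674.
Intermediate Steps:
J = 3 (J = 3 + 0 = 3)
a(E) = 1/26 (a(E) = 1/(8*3 + 2) = 1/(24 + 2) = 1/26)
-19674 - a(151) = -19674 - 1*1/26 = -19674 - 1/26 = -511525/26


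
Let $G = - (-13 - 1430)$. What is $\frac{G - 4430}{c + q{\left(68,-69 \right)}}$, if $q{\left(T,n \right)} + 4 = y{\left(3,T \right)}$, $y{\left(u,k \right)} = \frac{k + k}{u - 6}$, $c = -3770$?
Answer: $\frac{8961}{11458} \approx 0.78207$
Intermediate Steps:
$y{\left(u,k \right)} = \frac{2 k}{-6 + u}$
$q{\left(T,n \right)} = -4 - \frac{2 T}{3}$ ($q{\left(T,n \right)} = -4 + \frac{2 T}{-6 + 3} = -4 + \frac{2 T}{-3} = -4 + 2 T \left(- \frac{1}{3}\right) = -4 - \frac{2 T}{3}$)
$G = 1443$ ($G = - (-13 - 1430) = \left(-1\right) \left(-1443\right) = 1443$)
$\frac{G - 4430}{c + q{\left(68,-69 \right)}} = \frac{1443 - 4430}{-3770 - \frac{148}{3}} = - \frac{2987}{-3770 - \frac{148}{3}} = - \frac{2987}{- \frac{11458}{3}} = \left(-2987\right) \left(- \frac{3}{11458}\right) = \frac{8961}{11458}$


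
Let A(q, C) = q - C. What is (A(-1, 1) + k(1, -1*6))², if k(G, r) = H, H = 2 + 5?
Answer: 25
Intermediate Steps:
H = 7
k(G, r) = 7
(A(-1, 1) + k(1, -1*6))² = ((-1 - 1*1) + 7)² = ((-1 - 1) + 7)² = (-2 + 7)² = 5² = 25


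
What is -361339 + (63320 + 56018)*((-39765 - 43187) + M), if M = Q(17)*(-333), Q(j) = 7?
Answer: -10177863993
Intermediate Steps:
M = -2331 (M = 7*(-333) = -2331)
-361339 + (63320 + 56018)*((-39765 - 43187) + M) = -361339 + (63320 + 56018)*((-39765 - 43187) - 2331) = -361339 + 119338*(-82952 - 2331) = -361339 + 119338*(-85283) = -361339 - 10177502654 = -10177863993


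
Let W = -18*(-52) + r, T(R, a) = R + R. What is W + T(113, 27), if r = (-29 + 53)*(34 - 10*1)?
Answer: 1738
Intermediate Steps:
T(R, a) = 2*R
r = 576 (r = 24*(34 - 10) = 24*24 = 576)
W = 1512 (W = -18*(-52) + 576 = 936 + 576 = 1512)
W + T(113, 27) = 1512 + 2*113 = 1512 + 226 = 1738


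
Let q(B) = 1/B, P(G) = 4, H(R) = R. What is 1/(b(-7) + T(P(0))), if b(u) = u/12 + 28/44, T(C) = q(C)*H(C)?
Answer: 132/139 ≈ 0.94964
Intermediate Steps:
q(B) = 1/B
T(C) = 1 (T(C) = C/C = 1)
b(u) = 7/11 + u/12 (b(u) = u*(1/12) + 28*(1/44) = u/12 + 7/11 = 7/11 + u/12)
1/(b(-7) + T(P(0))) = 1/((7/11 + (1/12)*(-7)) + 1) = 1/((7/11 - 7/12) + 1) = 1/(7/132 + 1) = 1/(139/132) = 132/139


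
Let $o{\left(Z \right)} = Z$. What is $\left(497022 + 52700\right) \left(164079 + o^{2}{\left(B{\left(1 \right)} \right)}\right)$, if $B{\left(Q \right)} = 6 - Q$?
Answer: $90211579088$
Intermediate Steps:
$\left(497022 + 52700\right) \left(164079 + o^{2}{\left(B{\left(1 \right)} \right)}\right) = \left(497022 + 52700\right) \left(164079 + \left(6 - 1\right)^{2}\right) = 549722 \left(164079 + \left(6 - 1\right)^{2}\right) = 549722 \left(164079 + 5^{2}\right) = 549722 \left(164079 + 25\right) = 549722 \cdot 164104 = 90211579088$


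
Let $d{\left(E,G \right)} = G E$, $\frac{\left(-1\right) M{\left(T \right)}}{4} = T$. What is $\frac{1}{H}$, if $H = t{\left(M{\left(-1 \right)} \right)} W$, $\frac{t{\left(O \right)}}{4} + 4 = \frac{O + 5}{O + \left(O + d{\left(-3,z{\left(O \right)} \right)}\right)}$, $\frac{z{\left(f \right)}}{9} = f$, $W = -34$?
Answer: $\frac{25}{13906} \approx 0.0017978$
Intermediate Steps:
$M{\left(T \right)} = - 4 T$
$z{\left(f \right)} = 9 f$
$d{\left(E,G \right)} = E G$
$t{\left(O \right)} = -16 - \frac{4 \left(5 + O\right)}{25 O}$ ($t{\left(O \right)} = -16 + 4 \frac{O + 5}{O + \left(O - 3 \cdot 9 O\right)} = -16 + 4 \frac{5 + O}{O + \left(O - 27 O\right)} = -16 + 4 \frac{5 + O}{O - 26 O} = -16 + 4 \frac{5 + O}{\left(-25\right) O} = -16 + 4 \left(5 + O\right) \left(- \frac{1}{25 O}\right) = -16 + 4 \left(- \frac{5 + O}{25 O}\right) = -16 - \frac{4 \left(5 + O\right)}{25 O}$)
$H = \frac{13906}{25}$ ($H = \frac{4 \left(-5 - 101 \left(\left(-4\right) \left(-1\right)\right)\right)}{25 \left(\left(-4\right) \left(-1\right)\right)} \left(-34\right) = \frac{4 \left(-5 - 404\right)}{25 \cdot 4} \left(-34\right) = \frac{4}{25} \cdot \frac{1}{4} \left(-5 - 404\right) \left(-34\right) = \frac{4}{25} \cdot \frac{1}{4} \left(-409\right) \left(-34\right) = \left(- \frac{409}{25}\right) \left(-34\right) = \frac{13906}{25} \approx 556.24$)
$\frac{1}{H} = \frac{1}{\frac{13906}{25}} = \frac{25}{13906}$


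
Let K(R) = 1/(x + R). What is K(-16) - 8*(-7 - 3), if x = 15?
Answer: 79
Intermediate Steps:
K(R) = 1/(15 + R)
K(-16) - 8*(-7 - 3) = 1/(15 - 16) - 8*(-7 - 3) = 1/(-1) - 8*(-10) = -1 + 80 = 79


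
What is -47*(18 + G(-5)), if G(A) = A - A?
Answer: -846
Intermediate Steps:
G(A) = 0
-47*(18 + G(-5)) = -47*(18 + 0) = -47*18 = -846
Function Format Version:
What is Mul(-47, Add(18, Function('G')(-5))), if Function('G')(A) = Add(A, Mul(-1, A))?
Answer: -846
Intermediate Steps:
Function('G')(A) = 0
Mul(-47, Add(18, Function('G')(-5))) = Mul(-47, Add(18, 0)) = Mul(-47, 18) = -846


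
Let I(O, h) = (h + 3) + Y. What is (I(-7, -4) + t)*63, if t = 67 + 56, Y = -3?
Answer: 7497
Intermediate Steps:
I(O, h) = h (I(O, h) = (h + 3) - 3 = (3 + h) - 3 = h)
t = 123
(I(-7, -4) + t)*63 = (-4 + 123)*63 = 119*63 = 7497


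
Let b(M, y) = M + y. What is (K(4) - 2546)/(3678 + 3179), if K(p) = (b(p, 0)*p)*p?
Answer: -2482/6857 ≈ -0.36197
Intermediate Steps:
K(p) = p³ (K(p) = ((p + 0)*p)*p = (p*p)*p = p²*p = p³)
(K(4) - 2546)/(3678 + 3179) = (4³ - 2546)/(3678 + 3179) = (64 - 2546)/6857 = -2482*1/6857 = -2482/6857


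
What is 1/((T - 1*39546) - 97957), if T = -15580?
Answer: -1/153083 ≈ -6.5324e-6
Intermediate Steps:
1/((T - 1*39546) - 97957) = 1/((-15580 - 1*39546) - 97957) = 1/((-15580 - 39546) - 97957) = 1/(-55126 - 97957) = 1/(-153083) = -1/153083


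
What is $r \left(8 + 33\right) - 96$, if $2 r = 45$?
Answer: $\frac{1653}{2} \approx 826.5$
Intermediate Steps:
$r = \frac{45}{2}$ ($r = \frac{1}{2} \cdot 45 = \frac{45}{2} \approx 22.5$)
$r \left(8 + 33\right) - 96 = \frac{45 \left(8 + 33\right)}{2} - 96 = \frac{45}{2} \cdot 41 - 96 = \frac{1845}{2} - 96 = \frac{1653}{2}$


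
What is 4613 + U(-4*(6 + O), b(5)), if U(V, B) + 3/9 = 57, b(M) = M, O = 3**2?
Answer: 14009/3 ≈ 4669.7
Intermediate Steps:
O = 9
U(V, B) = 170/3 (U(V, B) = -1/3 + 57 = 170/3)
4613 + U(-4*(6 + O), b(5)) = 4613 + 170/3 = 14009/3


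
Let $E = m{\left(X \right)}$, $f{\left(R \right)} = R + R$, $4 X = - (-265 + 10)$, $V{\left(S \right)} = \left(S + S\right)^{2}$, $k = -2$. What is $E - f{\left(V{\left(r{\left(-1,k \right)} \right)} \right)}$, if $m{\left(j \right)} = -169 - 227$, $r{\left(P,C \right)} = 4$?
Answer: $-524$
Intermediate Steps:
$V{\left(S \right)} = 4 S^{2}$ ($V{\left(S \right)} = \left(2 S\right)^{2} = 4 S^{2}$)
$X = \frac{255}{4}$ ($X = \frac{\left(-1\right) \left(-265 + 10\right)}{4} = \frac{\left(-1\right) \left(-255\right)}{4} = \frac{1}{4} \cdot 255 = \frac{255}{4} \approx 63.75$)
$f{\left(R \right)} = 2 R$
$m{\left(j \right)} = -396$ ($m{\left(j \right)} = -169 - 227 = -396$)
$E = -396$
$E - f{\left(V{\left(r{\left(-1,k \right)} \right)} \right)} = -396 - 2 \cdot 4 \cdot 4^{2} = -396 - 2 \cdot 4 \cdot 16 = -396 - 2 \cdot 64 = -396 - 128 = -524$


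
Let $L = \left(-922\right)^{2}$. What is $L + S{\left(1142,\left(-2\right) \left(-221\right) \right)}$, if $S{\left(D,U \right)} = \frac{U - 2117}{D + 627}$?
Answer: $\frac{1503796921}{1769} \approx 8.5008 \cdot 10^{5}$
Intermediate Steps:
$S{\left(D,U \right)} = \frac{-2117 + U}{627 + D}$
$L = 850084$
$L + S{\left(1142,\left(-2\right) \left(-221\right) \right)} = 850084 + \frac{-2117 - -442}{627 + 1142} = 850084 + \frac{-2117 + 442}{1769} = 850084 + \frac{1}{1769} \left(-1675\right) = 850084 - \frac{1675}{1769} = \frac{1503796921}{1769}$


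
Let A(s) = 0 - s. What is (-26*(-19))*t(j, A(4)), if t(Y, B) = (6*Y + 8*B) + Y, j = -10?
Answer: -50388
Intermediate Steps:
A(s) = -s
t(Y, B) = 7*Y + 8*B
(-26*(-19))*t(j, A(4)) = (-26*(-19))*(7*(-10) + 8*(-1*4)) = 494*(-70 + 8*(-4)) = 494*(-70 - 32) = 494*(-102) = -50388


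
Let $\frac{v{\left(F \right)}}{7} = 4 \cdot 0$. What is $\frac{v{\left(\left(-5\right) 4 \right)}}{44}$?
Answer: $0$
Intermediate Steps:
$v{\left(F \right)} = 0$ ($v{\left(F \right)} = 7 \cdot 4 \cdot 0 = 7 \cdot 0 = 0$)
$\frac{v{\left(\left(-5\right) 4 \right)}}{44} = \frac{0}{44} = 0 \cdot \frac{1}{44} = 0$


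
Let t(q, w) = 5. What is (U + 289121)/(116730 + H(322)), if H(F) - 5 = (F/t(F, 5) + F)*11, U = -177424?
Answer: 558485/604927 ≈ 0.92323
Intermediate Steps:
H(F) = 5 + 66*F/5 (H(F) = 5 + (F/5 + F)*11 = 5 + (6*F/5)*11 = 5 + 66*F/5)
(U + 289121)/(116730 + H(322)) = (-177424 + 289121)/(116730 + (5 + (66/5)*322)) = 111697/(116730 + (5 + 21252/5)) = 111697/(116730 + 21277/5) = 111697/(604927/5) = 111697*(5/604927) = 558485/604927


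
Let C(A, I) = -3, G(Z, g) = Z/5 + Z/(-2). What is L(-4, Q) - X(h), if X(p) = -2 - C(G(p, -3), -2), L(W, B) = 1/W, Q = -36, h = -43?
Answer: -5/4 ≈ -1.2500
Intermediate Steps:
G(Z, g) = -3*Z/10 (G(Z, g) = Z*(⅕) + Z*(-½) = Z/5 - Z/2 = -3*Z/10)
X(p) = 1 (X(p) = -2 - 1*(-3) = -2 + 3 = 1)
L(-4, Q) - X(h) = 1/(-4) - 1*1 = -¼ - 1 = -5/4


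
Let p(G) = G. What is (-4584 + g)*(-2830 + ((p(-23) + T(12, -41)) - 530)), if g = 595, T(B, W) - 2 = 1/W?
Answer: 552963158/41 ≈ 1.3487e+7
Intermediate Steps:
T(B, W) = 2 + 1/W
(-4584 + g)*(-2830 + ((p(-23) + T(12, -41)) - 530)) = (-4584 + 595)*(-2830 + ((-23 + (2 + 1/(-41))) - 530)) = -3989*(-2830 + ((-23 + (2 - 1/41)) - 530)) = -3989*(-2830 + ((-23 + 81/41) - 530)) = -3989*(-2830 + (-862/41 - 530)) = -3989*(-2830 - 22592/41) = -3989*(-138622/41) = 552963158/41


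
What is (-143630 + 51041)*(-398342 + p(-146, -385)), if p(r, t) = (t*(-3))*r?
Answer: 52495370508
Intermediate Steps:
p(r, t) = -3*r*t (p(r, t) = (-3*t)*r = -3*r*t)
(-143630 + 51041)*(-398342 + p(-146, -385)) = (-143630 + 51041)*(-398342 - 3*(-146)*(-385)) = -92589*(-398342 - 168630) = -92589*(-566972) = 52495370508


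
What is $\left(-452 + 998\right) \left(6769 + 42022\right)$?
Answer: $26639886$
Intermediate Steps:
$\left(-452 + 998\right) \left(6769 + 42022\right) = 546 \cdot 48791 = 26639886$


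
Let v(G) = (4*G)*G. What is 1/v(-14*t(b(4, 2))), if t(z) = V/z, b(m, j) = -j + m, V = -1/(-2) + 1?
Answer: 1/441 ≈ 0.0022676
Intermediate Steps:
V = 3/2 (V = -½*(-1) + 1 = ½ + 1 = 3/2 ≈ 1.5000)
b(m, j) = m - j
t(z) = 3/(2*z)
v(G) = 4*G²
1/v(-14*t(b(4, 2))) = 1/(4*(-21/(4 - 1*2))²) = 1/(4*(-21/(4 - 2))²) = 1/(4*(-21/2)²) = 1/(4*(441/4)) = 1/441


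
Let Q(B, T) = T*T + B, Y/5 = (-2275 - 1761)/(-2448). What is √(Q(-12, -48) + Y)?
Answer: √23931733/102 ≈ 47.961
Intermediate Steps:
Y = 5045/612 (Y = 5*((-2275 - 1761)/(-2448)) = 5*(-4036*(-1/2448)) = 5*(1009/612) = 5045/612 ≈ 8.2435)
Q(B, T) = B + T² (Q(B, T) = T² + B = B + T²)
√(Q(-12, -48) + Y) = √((-12 + (-48)²) + 5045/612) = √((-12 + 2304) + 5045/612) = √(2292 + 5045/612) = √(1407749/612) = √23931733/102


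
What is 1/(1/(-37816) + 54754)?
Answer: 37816/2070577263 ≈ 1.8263e-5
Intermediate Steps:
1/(1/(-37816) + 54754) = 1/(-1/37816 + 54754) = 1/(2070577263/37816) = 37816/2070577263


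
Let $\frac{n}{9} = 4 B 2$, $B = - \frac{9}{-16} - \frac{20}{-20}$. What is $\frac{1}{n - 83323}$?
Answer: $- \frac{2}{166421} \approx -1.2018 \cdot 10^{-5}$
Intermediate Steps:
$B = \frac{25}{16}$ ($B = \left(-9\right) \left(- \frac{1}{16}\right) - -1 = \frac{9}{16} + 1 = \frac{25}{16} \approx 1.5625$)
$n = \frac{225}{2}$ ($n = 9 \cdot 4 \cdot \frac{25}{16} \cdot 2 = 9 \cdot \frac{25}{4} \cdot 2 = 9 \cdot \frac{25}{2} = \frac{225}{2} \approx 112.5$)
$\frac{1}{n - 83323} = \frac{1}{\frac{225}{2} - 83323} = \frac{1}{- \frac{166421}{2}} = - \frac{2}{166421}$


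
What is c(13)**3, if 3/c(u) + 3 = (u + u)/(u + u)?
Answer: -27/8 ≈ -3.3750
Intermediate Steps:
c(u) = -3/2 (c(u) = 3/(-3 + (u + u)/(u + u)) = 3/(-3 + (2*u)/((2*u))) = 3/(-3 + (2*u)*(1/(2*u))) = 3/(-3 + 1) = 3/(-2) = 3*(-1/2) = -3/2)
c(13)**3 = (-3/2)**3 = -27/8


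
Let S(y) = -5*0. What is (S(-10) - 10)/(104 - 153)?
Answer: 10/49 ≈ 0.20408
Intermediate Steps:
S(y) = 0
(S(-10) - 10)/(104 - 153) = (0 - 10)/(104 - 153) = -10/(-49) = -1/49*(-10) = 10/49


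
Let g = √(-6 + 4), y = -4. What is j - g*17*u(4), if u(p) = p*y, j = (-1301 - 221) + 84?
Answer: -1438 + 272*I*√2 ≈ -1438.0 + 384.67*I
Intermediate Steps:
j = -1438 (j = -1522 + 84 = -1438)
u(p) = -4*p (u(p) = p*(-4) = -4*p)
g = I*√2 (g = √(-2) = I*√2 ≈ 1.4142*I)
j - g*17*u(4) = -1438 - (I*√2)*17*(-4*4) = -1438 - 17*I*√2*(-16) = -1438 - (-272)*I*√2 = -1438 + 272*I*√2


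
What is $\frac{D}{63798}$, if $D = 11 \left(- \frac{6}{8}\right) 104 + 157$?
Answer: $- \frac{701}{63798} \approx -0.010988$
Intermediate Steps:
$D = -701$ ($D = 11 \left(\left(-6\right) \frac{1}{8}\right) 104 + 157 = 11 \left(- \frac{3}{4}\right) 104 + 157 = \left(- \frac{33}{4}\right) 104 + 157 = -858 + 157 = -701$)
$\frac{D}{63798} = - \frac{701}{63798}$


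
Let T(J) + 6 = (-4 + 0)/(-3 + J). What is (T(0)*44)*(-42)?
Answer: 8624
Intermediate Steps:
T(J) = -6 - 4/(-3 + J) (T(J) = -6 + (-4 + 0)/(-3 + J) = -6 - 4/(-3 + J))
(T(0)*44)*(-42) = ((2*(7 - 3*0)/(-3 + 0))*44)*(-42) = ((2*(7 + 0)/(-3))*44)*(-42) = ((2*(-⅓)*7)*44)*(-42) = -14/3*44*(-42) = -616/3*(-42) = 8624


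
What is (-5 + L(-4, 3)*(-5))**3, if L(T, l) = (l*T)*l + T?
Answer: 7414875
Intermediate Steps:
L(T, l) = T + T*l**2 (L(T, l) = (T*l)*l + T = T*l**2 + T = T + T*l**2)
(-5 + L(-4, 3)*(-5))**3 = (-5 - 4*(1 + 3**2)*(-5))**3 = (-5 - 4*(1 + 9)*(-5))**3 = (-5 - 4*10*(-5))**3 = (-5 - 40*(-5))**3 = (-5 + 200)**3 = 195**3 = 7414875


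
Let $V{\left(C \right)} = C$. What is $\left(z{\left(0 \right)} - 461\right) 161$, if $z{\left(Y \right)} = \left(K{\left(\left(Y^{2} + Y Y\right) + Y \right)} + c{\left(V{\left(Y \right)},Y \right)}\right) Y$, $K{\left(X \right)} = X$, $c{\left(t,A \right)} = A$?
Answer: $-74221$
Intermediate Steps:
$z{\left(Y \right)} = Y \left(2 Y + 2 Y^{2}\right)$ ($z{\left(Y \right)} = \left(\left(\left(Y^{2} + Y Y\right) + Y\right) + Y\right) Y = \left(\left(\left(Y^{2} + Y^{2}\right) + Y\right) + Y\right) Y = \left(\left(2 Y^{2} + Y\right) + Y\right) Y = \left(\left(Y + 2 Y^{2}\right) + Y\right) Y = \left(2 Y + 2 Y^{2}\right) Y = Y \left(2 Y + 2 Y^{2}\right)$)
$\left(z{\left(0 \right)} - 461\right) 161 = \left(2 \cdot 0^{2} \left(1 + 0\right) - 461\right) 161 = \left(2 \cdot 0 \cdot 1 - 461\right) 161 = \left(0 - 461\right) 161 = \left(-461\right) 161 = -74221$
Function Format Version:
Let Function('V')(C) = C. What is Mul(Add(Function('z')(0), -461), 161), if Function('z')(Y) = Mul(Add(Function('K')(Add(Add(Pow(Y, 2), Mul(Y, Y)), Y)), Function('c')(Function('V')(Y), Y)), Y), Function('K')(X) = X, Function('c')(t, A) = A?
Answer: -74221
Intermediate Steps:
Function('z')(Y) = Mul(Y, Add(Mul(2, Y), Mul(2, Pow(Y, 2)))) (Function('z')(Y) = Mul(Add(Add(Add(Pow(Y, 2), Mul(Y, Y)), Y), Y), Y) = Mul(Add(Add(Add(Pow(Y, 2), Pow(Y, 2)), Y), Y), Y) = Mul(Add(Add(Mul(2, Pow(Y, 2)), Y), Y), Y) = Mul(Add(Add(Y, Mul(2, Pow(Y, 2))), Y), Y) = Mul(Add(Mul(2, Y), Mul(2, Pow(Y, 2))), Y) = Mul(Y, Add(Mul(2, Y), Mul(2, Pow(Y, 2)))))
Mul(Add(Function('z')(0), -461), 161) = Mul(Add(Mul(2, Pow(0, 2), Add(1, 0)), -461), 161) = Mul(Add(Mul(2, 0, 1), -461), 161) = Mul(Add(0, -461), 161) = Mul(-461, 161) = -74221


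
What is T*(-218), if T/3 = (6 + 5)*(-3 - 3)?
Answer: 43164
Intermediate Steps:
T = -198 (T = 3*((6 + 5)*(-3 - 3)) = 3*(11*(-6)) = 3*(-66) = -198)
T*(-218) = -198*(-218) = 43164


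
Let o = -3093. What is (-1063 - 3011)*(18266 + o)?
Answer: -61814802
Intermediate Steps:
(-1063 - 3011)*(18266 + o) = (-1063 - 3011)*(18266 - 3093) = -4074*15173 = -61814802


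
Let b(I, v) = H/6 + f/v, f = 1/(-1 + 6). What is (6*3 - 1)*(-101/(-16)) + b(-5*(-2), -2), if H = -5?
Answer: 25531/240 ≈ 106.38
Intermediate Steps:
f = ⅕ (f = 1/5 = ⅕ ≈ 0.20000)
b(I, v) = -⅚ + 1/(5*v) (b(I, v) = -5/6 + 1/(5*v) = -5*⅙ + 1/(5*v) = -⅚ + 1/(5*v))
(6*3 - 1)*(-101/(-16)) + b(-5*(-2), -2) = (6*3 - 1)*(-101/(-16)) + (1/30)*(6 - 25*(-2))/(-2) = (18 - 1)*(-101*(-1/16)) + (1/30)*(-½)*(6 + 50) = 17*(101/16) + (1/30)*(-½)*56 = 1717/16 - 14/15 = 25531/240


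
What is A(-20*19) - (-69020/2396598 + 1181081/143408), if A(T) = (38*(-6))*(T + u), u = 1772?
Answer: -54541099476920131/171845662992 ≈ -3.1738e+5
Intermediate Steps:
A(T) = -404016 - 228*T (A(T) = (38*(-6))*(T + 1772) = -228*(1772 + T) = -404016 - 228*T)
A(-20*19) - (-69020/2396598 + 1181081/143408) = (-404016 - (-4560)*19) - (-69020/2396598 + 1181081/143408) = (-404016 - 228*(-380)) - (-69020*1/2396598 + 1181081*(1/143408)) = (-404016 + 86640) - (-34510/1198299 + 1181081/143408) = -317376 - 1*1410339171139/171845662992 = -317376 - 1410339171139/171845662992 = -54541099476920131/171845662992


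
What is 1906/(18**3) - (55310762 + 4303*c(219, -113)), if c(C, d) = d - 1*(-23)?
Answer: -160156901719/2916 ≈ -5.4924e+7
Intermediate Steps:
c(C, d) = 23 + d (c(C, d) = d + 23 = 23 + d)
1906/(18**3) - (55310762 + 4303*c(219, -113)) = 1906/(18**3) - 4303/(1/((23 - 113) + 12854)) = 1906/5832 - 4303/(1/(-90 + 12854)) = 1906*(1/5832) - 4303/(1/12764) = 953/2916 - 4303/1/12764 = 953/2916 - 4303*12764 = 953/2916 - 54923492 = -160156901719/2916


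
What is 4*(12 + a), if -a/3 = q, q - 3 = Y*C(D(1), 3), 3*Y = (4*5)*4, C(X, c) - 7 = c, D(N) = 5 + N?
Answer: -3188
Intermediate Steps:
C(X, c) = 7 + c
Y = 80/3 (Y = ((4*5)*4)/3 = (20*4)/3 = (⅓)*80 = 80/3 ≈ 26.667)
q = 809/3 (q = 3 + 80*(7 + 3)/3 = 3 + (80/3)*10 = 3 + 800/3 = 809/3 ≈ 269.67)
a = -809 (a = -3*809/3 = -809)
4*(12 + a) = 4*(12 - 809) = 4*(-797) = -3188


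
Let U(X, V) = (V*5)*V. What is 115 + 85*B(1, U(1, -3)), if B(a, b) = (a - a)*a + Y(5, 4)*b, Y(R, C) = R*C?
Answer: 76615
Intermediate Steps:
U(X, V) = 5*V² (U(X, V) = (5*V)*V = 5*V²)
Y(R, C) = C*R
B(a, b) = 20*b (B(a, b) = (a - a)*a + (4*5)*b = 0*a + 20*b = 0 + 20*b = 20*b)
115 + 85*B(1, U(1, -3)) = 115 + 85*(20*(5*(-3)²)) = 115 + 85*(20*(5*9)) = 115 + 85*(20*45) = 115 + 85*900 = 115 + 76500 = 76615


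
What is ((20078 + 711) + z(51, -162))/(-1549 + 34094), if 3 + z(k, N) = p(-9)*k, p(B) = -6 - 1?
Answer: 20429/32545 ≈ 0.62772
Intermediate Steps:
p(B) = -7
z(k, N) = -3 - 7*k
((20078 + 711) + z(51, -162))/(-1549 + 34094) = ((20078 + 711) + (-3 - 7*51))/(-1549 + 34094) = (20789 + (-3 - 357))/32545 = (20789 - 360)*(1/32545) = 20429*(1/32545) = 20429/32545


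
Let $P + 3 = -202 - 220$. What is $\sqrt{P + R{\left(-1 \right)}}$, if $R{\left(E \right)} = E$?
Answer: $i \sqrt{426} \approx 20.64 i$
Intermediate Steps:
$P = -425$ ($P = -3 - 422 = -425$)
$\sqrt{P + R{\left(-1 \right)}} = \sqrt{-425 - 1} = \sqrt{-426} = i \sqrt{426}$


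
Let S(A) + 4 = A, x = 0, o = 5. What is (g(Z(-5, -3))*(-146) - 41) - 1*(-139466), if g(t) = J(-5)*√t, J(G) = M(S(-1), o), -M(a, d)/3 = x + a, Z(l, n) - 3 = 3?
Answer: 139425 - 2190*√6 ≈ 1.3406e+5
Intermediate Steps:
S(A) = -4 + A
Z(l, n) = 6 (Z(l, n) = 3 + 3 = 6)
M(a, d) = -3*a (M(a, d) = -3*(0 + a) = -3*a)
J(G) = 15 (J(G) = -3*(-4 - 1) = -3*(-5) = 15)
g(t) = 15*√t
(g(Z(-5, -3))*(-146) - 41) - 1*(-139466) = ((15*√6)*(-146) - 41) - 1*(-139466) = (-2190*√6 - 41) + 139466 = (-41 - 2190*√6) + 139466 = 139425 - 2190*√6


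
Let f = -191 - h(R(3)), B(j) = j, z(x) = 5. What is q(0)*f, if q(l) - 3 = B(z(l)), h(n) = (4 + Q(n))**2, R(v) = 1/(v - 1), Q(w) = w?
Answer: -1690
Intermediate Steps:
R(v) = 1/(-1 + v)
h(n) = (4 + n)**2
q(l) = 8 (q(l) = 3 + 5 = 8)
f = -845/4 (f = -191 - (4 + 1/(-1 + 3))**2 = -191 - (4 + 1/2)**2 = -191 - (9/2)**2 = -191 - 1*81/4 = -191 - 81/4 = -845/4 ≈ -211.25)
q(0)*f = 8*(-845/4) = -1690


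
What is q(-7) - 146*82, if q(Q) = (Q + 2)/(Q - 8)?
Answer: -35915/3 ≈ -11972.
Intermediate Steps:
q(Q) = (2 + Q)/(-8 + Q)
q(-7) - 146*82 = (2 - 7)/(-8 - 7) - 146*82 = -5/(-15) - 11972 = -1/15*(-5) - 11972 = ⅓ - 11972 = -35915/3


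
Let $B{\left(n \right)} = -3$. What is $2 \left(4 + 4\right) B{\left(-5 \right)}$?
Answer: $-48$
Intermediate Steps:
$2 \left(4 + 4\right) B{\left(-5 \right)} = 2 \left(4 + 4\right) \left(-3\right) = 2 \cdot 8 \left(-3\right) = 16 \left(-3\right) = -48$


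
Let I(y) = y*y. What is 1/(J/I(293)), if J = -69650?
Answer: -85849/69650 ≈ -1.2326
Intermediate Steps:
I(y) = y**2
1/(J/I(293)) = 1/(-69650/(293**2)) = 1/(-69650/85849) = -85849/69650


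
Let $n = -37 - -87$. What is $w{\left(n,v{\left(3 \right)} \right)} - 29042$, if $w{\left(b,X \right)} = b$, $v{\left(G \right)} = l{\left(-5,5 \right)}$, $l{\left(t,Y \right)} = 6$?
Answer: $-28992$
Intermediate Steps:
$n = 50$ ($n = -37 + 87 = 50$)
$v{\left(G \right)} = 6$
$w{\left(n,v{\left(3 \right)} \right)} - 29042 = 50 - 29042 = -28992$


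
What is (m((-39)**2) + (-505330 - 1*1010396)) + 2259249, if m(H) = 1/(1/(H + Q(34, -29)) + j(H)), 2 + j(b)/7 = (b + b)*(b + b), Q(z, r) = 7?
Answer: 73592596714939147/98978238353 ≈ 7.4352e+5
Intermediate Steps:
j(b) = -14 + 28*b**2 (j(b) = -14 + 7*((b + b)*(b + b)) = -14 + 7*((2*b)*(2*b)) = -14 + 7*(4*b**2) = -14 + 28*b**2)
m(H) = 1/(-14 + 1/(7 + H) + 28*H**2) (m(H) = 1/(1/(H + 7) + (-14 + 28*H**2)) = 1/(1/(7 + H) + (-14 + 28*H**2)) = 1/(-14 + 1/(7 + H) + 28*H**2))
(m((-39)**2) + (-505330 - 1*1010396)) + 2259249 = ((7 + (-39)**2)/(-97 - 14*(-39)**2 + 28*((-39)**2)**3 + 196*((-39)**2)**2) + (-505330 - 1*1010396)) + 2259249 = ((7 + 1521)/(-97 - 14*1521 + 28*1521**3 + 196*1521**2) + (-505330 - 1010396)) + 2259249 = (1528/(-97 - 21294 + 28*3518743761 + 196*2313441) - 1515726) + 2259249 = (1528/(-97 - 21294 + 98524825308 + 453434436) - 1515726) + 2259249 = (1528/98978238353 - 1515726) + 2259249 = -150023889305837750/98978238353 + 2259249 = 73592596714939147/98978238353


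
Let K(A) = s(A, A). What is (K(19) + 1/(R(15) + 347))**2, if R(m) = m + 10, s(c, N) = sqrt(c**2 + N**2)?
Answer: 99913249/138384 + 19*sqrt(2)/186 ≈ 722.14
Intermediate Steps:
s(c, N) = sqrt(N**2 + c**2)
R(m) = 10 + m
K(A) = sqrt(2)*sqrt(A**2) (K(A) = sqrt(A**2 + A**2) = sqrt(2*A**2) = sqrt(2)*sqrt(A**2))
(K(19) + 1/(R(15) + 347))**2 = (sqrt(2)*sqrt(19**2) + 1/((10 + 15) + 347))**2 = (sqrt(2)*sqrt(361) + 1/(25 + 347))**2 = (sqrt(2)*19 + 1/372)**2 = (19*sqrt(2) + 1/372)**2 = (1/372 + 19*sqrt(2))**2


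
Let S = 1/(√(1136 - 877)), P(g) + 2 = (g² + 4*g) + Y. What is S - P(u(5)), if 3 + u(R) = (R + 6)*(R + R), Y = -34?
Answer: -11841 + √259/259 ≈ -11841.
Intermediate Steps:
u(R) = -3 + 2*R*(6 + R) (u(R) = -3 + (R + 6)*(R + R) = -3 + (6 + R)*(2*R) = -3 + 2*R*(6 + R))
P(g) = -36 + g² + 4*g (P(g) = -2 + ((g² + 4*g) - 34) = -2 + (-34 + g² + 4*g) = -36 + g² + 4*g)
S = √259/259 (S = 1/(√259) = √259/259 ≈ 0.062137)
S - P(u(5)) = √259/259 - (-36 + (-3 + 2*5² + 12*5)² + 4*(-3 + 2*5² + 12*5)) = √259/259 - (-36 + (-3 + 2*25 + 60)² + 4*(-3 + 2*25 + 60)) = √259/259 - (-36 + (-3 + 50 + 60)² + 4*(-3 + 50 + 60)) = √259/259 - (-36 + 107² + 4*107) = √259/259 - (-36 + 11449 + 428) = √259/259 - 1*11841 = √259/259 - 11841 = -11841 + √259/259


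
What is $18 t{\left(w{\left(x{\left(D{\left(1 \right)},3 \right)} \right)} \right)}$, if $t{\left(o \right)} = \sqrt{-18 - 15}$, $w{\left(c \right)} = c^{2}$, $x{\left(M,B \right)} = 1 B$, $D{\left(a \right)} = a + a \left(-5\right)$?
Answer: $18 i \sqrt{33} \approx 103.4 i$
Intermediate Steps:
$D{\left(a \right)} = - 4 a$ ($D{\left(a \right)} = a - 5 a = - 4 a$)
$x{\left(M,B \right)} = B$
$t{\left(o \right)} = i \sqrt{33}$ ($t{\left(o \right)} = \sqrt{-33} = i \sqrt{33}$)
$18 t{\left(w{\left(x{\left(D{\left(1 \right)},3 \right)} \right)} \right)} = 18 i \sqrt{33}$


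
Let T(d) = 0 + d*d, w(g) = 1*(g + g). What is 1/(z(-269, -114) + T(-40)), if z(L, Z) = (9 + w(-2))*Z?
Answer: 1/1030 ≈ 0.00097087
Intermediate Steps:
w(g) = 2*g (w(g) = 1*(2*g) = 2*g)
T(d) = d**2 (T(d) = 0 + d**2 = d**2)
z(L, Z) = 5*Z (z(L, Z) = (9 + 2*(-2))*Z = (9 - 4)*Z = 5*Z)
1/(z(-269, -114) + T(-40)) = 1/(5*(-114) + (-40)**2) = 1/(-570 + 1600) = 1/1030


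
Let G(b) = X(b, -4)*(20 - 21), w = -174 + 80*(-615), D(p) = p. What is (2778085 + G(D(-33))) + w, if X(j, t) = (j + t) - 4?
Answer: 2728752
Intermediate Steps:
w = -49374 (w = -174 - 49200 = -49374)
X(j, t) = -4 + j + t
G(b) = 8 - b (G(b) = (-4 + b - 4)*(20 - 21) = (-8 + b)*(-1) = 8 - b)
(2778085 + G(D(-33))) + w = (2778085 + (8 - 1*(-33))) - 49374 = (2778085 + (8 + 33)) - 49374 = (2778085 + 41) - 49374 = 2778126 - 49374 = 2728752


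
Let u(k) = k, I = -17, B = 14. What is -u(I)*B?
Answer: 238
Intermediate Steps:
-u(I)*B = -(-17)*14 = -1*(-238) = 238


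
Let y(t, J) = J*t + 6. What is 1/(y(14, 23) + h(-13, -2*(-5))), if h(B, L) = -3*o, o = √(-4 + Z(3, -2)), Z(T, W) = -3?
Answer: 328/107647 + 3*I*√7/107647 ≈ 0.003047 + 7.3734e-5*I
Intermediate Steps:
o = I*√7 (o = √(-4 - 3) = √(-7) = I*√7 ≈ 2.6458*I)
y(t, J) = 6 + J*t
h(B, L) = -3*I*√7
1/(y(14, 23) + h(-13, -2*(-5))) = 1/((6 + 23*14) - 3*I*√7) = 1/((6 + 322) - 3*I*√7) = 1/(328 - 3*I*√7)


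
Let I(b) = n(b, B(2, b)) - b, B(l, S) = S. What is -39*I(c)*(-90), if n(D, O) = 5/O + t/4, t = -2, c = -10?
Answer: 31590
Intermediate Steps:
n(D, O) = -1/2 + 5/O (n(D, O) = 5/O - 2/4 = 5/O - 2*1/4 = 5/O - 1/2 = -1/2 + 5/O)
I(b) = -b + (10 - b)/(2*b) (I(b) = (10 - b)/(2*b) - b = -b + (10 - b)/(2*b))
-39*I(c)*(-90) = -39*(-1/2 - 1*(-10) + 5/(-10))*(-90) = -39*(-1/2 + 10 + 5*(-1/10))*(-90) = -39*(-1/2 + 10 - 1/2)*(-90) = -39*9*(-90) = -351*(-90) = 31590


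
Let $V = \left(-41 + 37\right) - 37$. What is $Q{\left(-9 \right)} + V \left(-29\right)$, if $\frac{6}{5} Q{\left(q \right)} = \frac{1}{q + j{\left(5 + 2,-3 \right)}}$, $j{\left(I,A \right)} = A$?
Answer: $\frac{85603}{72} \approx 1188.9$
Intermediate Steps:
$Q{\left(q \right)} = \frac{5}{6 \left(-3 + q\right)}$ ($Q{\left(q \right)} = \frac{5}{6 \left(q - 3\right)} = \frac{5}{6 \left(-3 + q\right)}$)
$V = -41$ ($V = -4 - 37 = -41$)
$Q{\left(-9 \right)} + V \left(-29\right) = \frac{5}{6 \left(-3 - 9\right)} - -1189 = \frac{5}{6 \left(-12\right)} + 1189 = \frac{5}{6} \left(- \frac{1}{12}\right) + 1189 = - \frac{5}{72} + 1189 = \frac{85603}{72}$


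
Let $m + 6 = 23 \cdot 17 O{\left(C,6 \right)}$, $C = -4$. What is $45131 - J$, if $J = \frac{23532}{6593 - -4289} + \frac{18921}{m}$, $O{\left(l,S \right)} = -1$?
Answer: $\frac{97584713146}{2160077} \approx 45177.0$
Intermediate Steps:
$m = -397$ ($m = -6 + 23 \cdot 17 \left(-1\right) = -6 + 391 \left(-1\right) = -6 - 391 = -397$)
$J = - \frac{98278059}{2160077}$ ($J = \frac{23532}{6593 - -4289} + \frac{18921}{-397} = \frac{23532}{6593 + 4289} + 18921 \left(- \frac{1}{397}\right) = \frac{23532}{10882} - \frac{18921}{397} = 23532 \cdot \frac{1}{10882} - \frac{18921}{397} = \frac{11766}{5441} - \frac{18921}{397} = - \frac{98278059}{2160077} \approx -45.497$)
$45131 - J = 45131 - - \frac{98278059}{2160077} = 45131 + \frac{98278059}{2160077} = \frac{97584713146}{2160077}$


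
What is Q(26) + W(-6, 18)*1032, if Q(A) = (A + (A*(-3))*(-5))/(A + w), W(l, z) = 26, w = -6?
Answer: 134264/5 ≈ 26853.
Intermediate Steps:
Q(A) = 16*A/(-6 + A) (Q(A) = (A + (A*(-3))*(-5))/(A - 6) = (A - 3*A*(-5))/(-6 + A) = (A + 15*A)/(-6 + A) = (16*A)/(-6 + A) = 16*A/(-6 + A))
Q(26) + W(-6, 18)*1032 = 16*26/(-6 + 26) + 26*1032 = 16*26/20 + 26832 = 16*26*(1/20) + 26832 = 104/5 + 26832 = 134264/5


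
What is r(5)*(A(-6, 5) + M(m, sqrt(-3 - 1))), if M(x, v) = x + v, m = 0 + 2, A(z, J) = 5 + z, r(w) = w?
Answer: 5 + 10*I ≈ 5.0 + 10.0*I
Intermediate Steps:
m = 2
M(x, v) = v + x
r(5)*(A(-6, 5) + M(m, sqrt(-3 - 1))) = 5*((5 - 6) + (sqrt(-3 - 1) + 2)) = 5*(-1 + (sqrt(-4) + 2)) = 5*(-1 + (2*I + 2)) = 5*(-1 + (2 + 2*I)) = 5*(1 + 2*I) = 5 + 10*I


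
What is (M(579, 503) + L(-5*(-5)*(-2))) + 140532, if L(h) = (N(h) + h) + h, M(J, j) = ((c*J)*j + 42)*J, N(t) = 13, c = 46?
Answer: 7756971021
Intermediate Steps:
M(J, j) = J*(42 + 46*J*j) (M(J, j) = ((46*J)*j + 42)*J = (46*J*j + 42)*J = (42 + 46*J*j)*J = J*(42 + 46*J*j))
L(h) = 13 + 2*h (L(h) = (13 + h) + h = 13 + 2*h)
(M(579, 503) + L(-5*(-5)*(-2))) + 140532 = (2*579*(21 + 23*579*503) + (13 + 2*(-5*(-5)*(-2)))) + 140532 = (2*579*(21 + 6698451) + (13 + 2*(25*(-2)))) + 140532 = (2*579*6698472 + (13 + 2*(-50))) + 140532 = (7756830576 + (13 - 100)) + 140532 = (7756830576 - 87) + 140532 = 7756830489 + 140532 = 7756971021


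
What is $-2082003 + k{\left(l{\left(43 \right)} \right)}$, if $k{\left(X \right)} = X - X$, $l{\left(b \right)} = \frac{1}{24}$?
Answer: $-2082003$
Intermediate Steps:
$l{\left(b \right)} = \frac{1}{24}$
$k{\left(X \right)} = 0$
$-2082003 + k{\left(l{\left(43 \right)} \right)} = -2082003 + 0 = -2082003$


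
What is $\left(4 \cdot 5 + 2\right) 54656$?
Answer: $1202432$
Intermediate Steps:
$\left(4 \cdot 5 + 2\right) 54656 = \left(20 + 2\right) 54656 = 22 \cdot 54656 = 1202432$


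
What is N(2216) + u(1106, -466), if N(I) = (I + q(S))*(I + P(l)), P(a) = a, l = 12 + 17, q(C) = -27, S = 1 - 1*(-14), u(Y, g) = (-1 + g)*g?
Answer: 5131927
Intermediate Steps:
u(Y, g) = g*(-1 + g)
S = 15 (S = 1 + 14 = 15)
l = 29
N(I) = (-27 + I)*(29 + I) (N(I) = (I - 27)*(I + 29) = (-27 + I)*(29 + I))
N(2216) + u(1106, -466) = (-783 + 2216² + 2*2216) - 466*(-1 - 466) = (-783 + 4910656 + 4432) - 466*(-467) = 4914305 + 217622 = 5131927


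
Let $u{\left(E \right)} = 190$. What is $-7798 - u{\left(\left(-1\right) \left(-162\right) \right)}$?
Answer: $-7988$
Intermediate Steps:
$-7798 - u{\left(\left(-1\right) \left(-162\right) \right)} = -7798 - 190 = -7988$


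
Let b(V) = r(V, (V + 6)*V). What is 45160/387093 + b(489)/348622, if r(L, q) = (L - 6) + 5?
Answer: 7966335452/67474567923 ≈ 0.11806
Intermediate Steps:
r(L, q) = -1 + L (r(L, q) = (-6 + L) + 5 = -1 + L)
b(V) = -1 + V
45160/387093 + b(489)/348622 = 45160/387093 + (-1 + 489)/348622 = 45160*(1/387093) + 488*(1/348622) = 45160/387093 + 244/174311 = 7966335452/67474567923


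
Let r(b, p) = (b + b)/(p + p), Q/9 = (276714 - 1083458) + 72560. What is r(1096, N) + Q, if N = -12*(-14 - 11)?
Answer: -495573926/75 ≈ -6.6076e+6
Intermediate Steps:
N = 300 (N = -12*(-25) = 300)
Q = -6607656 (Q = 9*((276714 - 1083458) + 72560) = 9*(-806744 + 72560) = 9*(-734184) = -6607656)
r(b, p) = b/p (r(b, p) = (2*b)/((2*p)) = (2*b)*(1/(2*p)) = b/p)
r(1096, N) + Q = 1096/300 - 6607656 = 1096*(1/300) - 6607656 = 274/75 - 6607656 = -495573926/75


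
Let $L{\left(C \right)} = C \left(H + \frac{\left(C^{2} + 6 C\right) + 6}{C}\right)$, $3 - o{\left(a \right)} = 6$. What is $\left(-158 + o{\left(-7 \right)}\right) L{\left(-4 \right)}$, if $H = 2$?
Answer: $1610$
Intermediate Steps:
$o{\left(a \right)} = -3$ ($o{\left(a \right)} = 3 - 6 = -3$)
$L{\left(C \right)} = C \left(2 + \frac{6 + C^{2} + 6 C}{C}\right)$ ($L{\left(C \right)} = C \left(2 + \frac{\left(C^{2} + 6 C\right) + 6}{C}\right) = C \left(2 + \frac{6 + C^{2} + 6 C}{C}\right)$)
$\left(-158 + o{\left(-7 \right)}\right) L{\left(-4 \right)} = \left(-158 - 3\right) \left(6 + \left(-4\right)^{2} + 8 \left(-4\right)\right) = - 161 \left(6 + 16 - 32\right) = \left(-161\right) \left(-10\right) = 1610$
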